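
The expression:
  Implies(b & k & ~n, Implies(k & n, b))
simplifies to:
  True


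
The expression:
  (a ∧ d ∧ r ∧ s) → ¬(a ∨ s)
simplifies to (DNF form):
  ¬a ∨ ¬d ∨ ¬r ∨ ¬s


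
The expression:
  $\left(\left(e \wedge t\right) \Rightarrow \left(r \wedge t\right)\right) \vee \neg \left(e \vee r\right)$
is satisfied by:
  {r: True, e: False, t: False}
  {e: False, t: False, r: False}
  {r: True, t: True, e: False}
  {t: True, e: False, r: False}
  {r: True, e: True, t: False}
  {e: True, r: False, t: False}
  {r: True, t: True, e: True}


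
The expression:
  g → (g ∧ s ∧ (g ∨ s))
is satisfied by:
  {s: True, g: False}
  {g: False, s: False}
  {g: True, s: True}


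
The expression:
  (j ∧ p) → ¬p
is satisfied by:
  {p: False, j: False}
  {j: True, p: False}
  {p: True, j: False}


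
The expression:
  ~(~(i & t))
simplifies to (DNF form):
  i & t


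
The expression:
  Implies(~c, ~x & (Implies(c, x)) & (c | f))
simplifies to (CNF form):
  (c | f) & (c | ~x)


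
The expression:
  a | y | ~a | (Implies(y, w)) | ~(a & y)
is always true.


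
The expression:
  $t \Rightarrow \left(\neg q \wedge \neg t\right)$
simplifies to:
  $\neg t$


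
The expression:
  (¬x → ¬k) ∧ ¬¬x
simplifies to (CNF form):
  x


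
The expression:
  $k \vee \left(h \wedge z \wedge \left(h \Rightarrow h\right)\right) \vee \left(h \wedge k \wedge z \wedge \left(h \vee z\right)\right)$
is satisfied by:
  {k: True, z: True, h: True}
  {k: True, z: True, h: False}
  {k: True, h: True, z: False}
  {k: True, h: False, z: False}
  {z: True, h: True, k: False}


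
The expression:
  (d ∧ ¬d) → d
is always true.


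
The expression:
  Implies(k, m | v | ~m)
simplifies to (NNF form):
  True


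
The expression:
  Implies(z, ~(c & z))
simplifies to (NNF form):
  ~c | ~z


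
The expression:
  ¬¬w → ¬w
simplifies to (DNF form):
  ¬w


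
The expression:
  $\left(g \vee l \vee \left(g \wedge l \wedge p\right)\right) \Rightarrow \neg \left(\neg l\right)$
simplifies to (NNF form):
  $l \vee \neg g$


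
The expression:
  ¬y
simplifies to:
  ¬y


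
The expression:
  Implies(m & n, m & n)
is always true.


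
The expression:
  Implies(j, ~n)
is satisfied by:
  {n: False, j: False}
  {j: True, n: False}
  {n: True, j: False}


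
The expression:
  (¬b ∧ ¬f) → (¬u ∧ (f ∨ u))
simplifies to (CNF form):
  b ∨ f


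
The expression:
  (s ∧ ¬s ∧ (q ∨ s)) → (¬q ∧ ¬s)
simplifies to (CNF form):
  True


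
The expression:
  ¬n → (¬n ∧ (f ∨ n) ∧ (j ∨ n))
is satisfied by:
  {n: True, j: True, f: True}
  {n: True, j: True, f: False}
  {n: True, f: True, j: False}
  {n: True, f: False, j: False}
  {j: True, f: True, n: False}


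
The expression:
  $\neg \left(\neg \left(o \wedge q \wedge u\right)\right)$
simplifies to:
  $o \wedge q \wedge u$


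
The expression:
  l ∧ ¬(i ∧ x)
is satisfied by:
  {l: True, x: False, i: False}
  {i: True, l: True, x: False}
  {x: True, l: True, i: False}


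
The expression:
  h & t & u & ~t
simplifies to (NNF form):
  False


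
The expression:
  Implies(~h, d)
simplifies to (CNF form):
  d | h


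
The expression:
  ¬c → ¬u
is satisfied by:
  {c: True, u: False}
  {u: False, c: False}
  {u: True, c: True}


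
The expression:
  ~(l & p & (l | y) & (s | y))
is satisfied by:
  {y: False, l: False, p: False, s: False}
  {s: True, y: False, l: False, p: False}
  {y: True, s: False, l: False, p: False}
  {s: True, y: True, l: False, p: False}
  {p: True, s: False, y: False, l: False}
  {s: True, p: True, y: False, l: False}
  {p: True, y: True, s: False, l: False}
  {s: True, p: True, y: True, l: False}
  {l: True, p: False, y: False, s: False}
  {l: True, s: True, p: False, y: False}
  {l: True, y: True, p: False, s: False}
  {s: True, l: True, y: True, p: False}
  {l: True, p: True, s: False, y: False}


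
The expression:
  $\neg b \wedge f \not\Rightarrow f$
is never true.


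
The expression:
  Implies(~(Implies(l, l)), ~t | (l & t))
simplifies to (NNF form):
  True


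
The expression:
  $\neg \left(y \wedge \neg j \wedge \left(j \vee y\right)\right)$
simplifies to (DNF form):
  $j \vee \neg y$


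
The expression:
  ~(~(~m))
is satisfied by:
  {m: False}


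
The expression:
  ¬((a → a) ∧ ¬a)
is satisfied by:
  {a: True}


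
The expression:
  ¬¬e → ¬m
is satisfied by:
  {m: False, e: False}
  {e: True, m: False}
  {m: True, e: False}


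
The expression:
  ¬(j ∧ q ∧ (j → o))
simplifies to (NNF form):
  ¬j ∨ ¬o ∨ ¬q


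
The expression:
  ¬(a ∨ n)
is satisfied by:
  {n: False, a: False}


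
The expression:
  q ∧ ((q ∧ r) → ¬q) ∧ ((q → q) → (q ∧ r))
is never true.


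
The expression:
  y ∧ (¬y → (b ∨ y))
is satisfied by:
  {y: True}


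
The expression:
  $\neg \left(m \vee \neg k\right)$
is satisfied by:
  {k: True, m: False}


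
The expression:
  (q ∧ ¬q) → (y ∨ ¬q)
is always true.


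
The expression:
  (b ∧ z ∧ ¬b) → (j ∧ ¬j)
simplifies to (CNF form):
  True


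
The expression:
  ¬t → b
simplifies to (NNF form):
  b ∨ t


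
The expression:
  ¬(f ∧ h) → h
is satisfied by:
  {h: True}


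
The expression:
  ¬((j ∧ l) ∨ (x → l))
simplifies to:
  x ∧ ¬l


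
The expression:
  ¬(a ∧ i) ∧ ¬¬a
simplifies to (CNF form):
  a ∧ ¬i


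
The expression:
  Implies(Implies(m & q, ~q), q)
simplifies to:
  q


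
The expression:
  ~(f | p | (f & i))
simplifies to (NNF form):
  ~f & ~p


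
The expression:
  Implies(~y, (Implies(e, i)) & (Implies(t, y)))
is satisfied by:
  {i: True, y: True, t: False, e: False}
  {y: True, t: False, e: False, i: False}
  {i: True, y: True, e: True, t: False}
  {y: True, e: True, t: False, i: False}
  {y: True, i: True, t: True, e: False}
  {y: True, t: True, e: False, i: False}
  {i: True, y: True, e: True, t: True}
  {y: True, e: True, t: True, i: False}
  {i: True, t: False, e: False, y: False}
  {i: False, t: False, e: False, y: False}
  {i: True, e: True, t: False, y: False}


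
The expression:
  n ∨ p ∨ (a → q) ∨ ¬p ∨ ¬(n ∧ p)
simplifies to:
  True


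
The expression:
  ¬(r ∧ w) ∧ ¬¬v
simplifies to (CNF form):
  v ∧ (¬r ∨ ¬w)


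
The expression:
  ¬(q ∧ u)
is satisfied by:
  {u: False, q: False}
  {q: True, u: False}
  {u: True, q: False}


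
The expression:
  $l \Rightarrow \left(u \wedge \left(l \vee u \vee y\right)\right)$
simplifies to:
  $u \vee \neg l$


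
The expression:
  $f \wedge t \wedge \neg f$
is never true.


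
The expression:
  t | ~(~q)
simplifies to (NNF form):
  q | t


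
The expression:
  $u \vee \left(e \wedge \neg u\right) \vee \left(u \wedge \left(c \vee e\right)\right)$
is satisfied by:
  {e: True, u: True}
  {e: True, u: False}
  {u: True, e: False}


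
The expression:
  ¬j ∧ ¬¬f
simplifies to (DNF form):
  f ∧ ¬j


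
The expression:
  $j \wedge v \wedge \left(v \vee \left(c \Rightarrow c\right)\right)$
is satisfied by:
  {j: True, v: True}


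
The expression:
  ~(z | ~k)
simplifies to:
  k & ~z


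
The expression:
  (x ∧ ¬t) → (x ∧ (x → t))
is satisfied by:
  {t: True, x: False}
  {x: False, t: False}
  {x: True, t: True}


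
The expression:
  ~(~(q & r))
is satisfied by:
  {r: True, q: True}


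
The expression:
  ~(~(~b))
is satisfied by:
  {b: False}


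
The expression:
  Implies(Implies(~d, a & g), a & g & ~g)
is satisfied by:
  {g: False, d: False, a: False}
  {a: True, g: False, d: False}
  {g: True, a: False, d: False}


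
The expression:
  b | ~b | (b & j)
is always true.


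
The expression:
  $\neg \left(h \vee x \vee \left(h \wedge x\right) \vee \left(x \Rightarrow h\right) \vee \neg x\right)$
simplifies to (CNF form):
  $\text{False}$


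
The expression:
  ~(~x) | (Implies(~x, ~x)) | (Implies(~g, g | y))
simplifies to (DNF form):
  True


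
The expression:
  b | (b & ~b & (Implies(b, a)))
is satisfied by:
  {b: True}


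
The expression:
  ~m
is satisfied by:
  {m: False}


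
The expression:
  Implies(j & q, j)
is always true.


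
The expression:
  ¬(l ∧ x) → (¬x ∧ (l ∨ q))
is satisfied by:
  {q: True, l: True, x: False}
  {l: True, x: False, q: False}
  {q: True, l: True, x: True}
  {l: True, x: True, q: False}
  {q: True, x: False, l: False}


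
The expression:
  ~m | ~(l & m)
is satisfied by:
  {l: False, m: False}
  {m: True, l: False}
  {l: True, m: False}


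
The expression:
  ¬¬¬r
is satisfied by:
  {r: False}


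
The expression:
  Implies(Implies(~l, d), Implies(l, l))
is always true.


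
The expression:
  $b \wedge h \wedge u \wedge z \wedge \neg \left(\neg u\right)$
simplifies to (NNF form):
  $b \wedge h \wedge u \wedge z$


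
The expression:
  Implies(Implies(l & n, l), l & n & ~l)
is never true.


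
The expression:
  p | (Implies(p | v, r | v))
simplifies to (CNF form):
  True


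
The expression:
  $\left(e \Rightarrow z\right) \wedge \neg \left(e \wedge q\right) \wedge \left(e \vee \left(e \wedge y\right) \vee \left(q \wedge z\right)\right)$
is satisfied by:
  {z: True, q: True, e: False}
  {z: True, e: True, q: False}


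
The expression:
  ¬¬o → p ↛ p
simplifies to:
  ¬o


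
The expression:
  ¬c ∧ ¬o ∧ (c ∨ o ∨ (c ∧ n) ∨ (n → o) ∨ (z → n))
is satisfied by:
  {o: False, c: False}


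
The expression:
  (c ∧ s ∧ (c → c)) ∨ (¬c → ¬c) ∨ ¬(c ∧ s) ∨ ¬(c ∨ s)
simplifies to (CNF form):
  True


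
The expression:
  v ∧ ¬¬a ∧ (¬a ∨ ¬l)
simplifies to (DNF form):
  a ∧ v ∧ ¬l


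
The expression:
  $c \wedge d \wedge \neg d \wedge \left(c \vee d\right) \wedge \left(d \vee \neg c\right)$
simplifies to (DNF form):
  $\text{False}$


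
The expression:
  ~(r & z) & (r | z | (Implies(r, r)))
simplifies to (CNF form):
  ~r | ~z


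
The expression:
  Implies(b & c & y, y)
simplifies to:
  True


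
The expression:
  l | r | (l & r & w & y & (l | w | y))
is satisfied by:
  {r: True, l: True}
  {r: True, l: False}
  {l: True, r: False}


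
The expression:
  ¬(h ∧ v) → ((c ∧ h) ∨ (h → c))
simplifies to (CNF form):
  c ∨ v ∨ ¬h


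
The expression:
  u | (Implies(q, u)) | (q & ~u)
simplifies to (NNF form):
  True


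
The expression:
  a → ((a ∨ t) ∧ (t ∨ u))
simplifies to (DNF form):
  t ∨ u ∨ ¬a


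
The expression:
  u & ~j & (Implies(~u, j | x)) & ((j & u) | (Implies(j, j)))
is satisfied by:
  {u: True, j: False}


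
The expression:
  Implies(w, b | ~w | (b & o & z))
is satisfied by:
  {b: True, w: False}
  {w: False, b: False}
  {w: True, b: True}


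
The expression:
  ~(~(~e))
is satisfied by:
  {e: False}


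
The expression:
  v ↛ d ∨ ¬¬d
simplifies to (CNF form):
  d ∨ v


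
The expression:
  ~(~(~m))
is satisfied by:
  {m: False}


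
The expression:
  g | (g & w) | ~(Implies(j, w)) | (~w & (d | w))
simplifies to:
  g | (d & ~w) | (j & ~w)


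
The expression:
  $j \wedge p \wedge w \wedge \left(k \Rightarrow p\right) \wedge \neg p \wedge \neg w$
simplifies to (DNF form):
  $\text{False}$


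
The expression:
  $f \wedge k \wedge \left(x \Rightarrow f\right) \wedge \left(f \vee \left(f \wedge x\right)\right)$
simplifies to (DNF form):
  $f \wedge k$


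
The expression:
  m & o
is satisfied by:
  {m: True, o: True}


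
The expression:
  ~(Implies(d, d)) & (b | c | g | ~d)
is never true.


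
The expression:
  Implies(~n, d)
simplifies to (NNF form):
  d | n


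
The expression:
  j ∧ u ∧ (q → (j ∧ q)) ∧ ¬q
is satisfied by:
  {j: True, u: True, q: False}


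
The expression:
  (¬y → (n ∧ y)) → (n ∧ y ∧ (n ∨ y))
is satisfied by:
  {n: True, y: False}
  {y: False, n: False}
  {y: True, n: True}


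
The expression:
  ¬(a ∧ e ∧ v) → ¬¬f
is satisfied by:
  {v: True, f: True, e: True, a: True}
  {v: True, f: True, e: True, a: False}
  {v: True, f: True, a: True, e: False}
  {v: True, f: True, a: False, e: False}
  {f: True, e: True, a: True, v: False}
  {f: True, e: True, a: False, v: False}
  {f: True, e: False, a: True, v: False}
  {f: True, e: False, a: False, v: False}
  {v: True, e: True, a: True, f: False}


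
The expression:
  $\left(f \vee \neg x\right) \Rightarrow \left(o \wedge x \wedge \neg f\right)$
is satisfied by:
  {x: True, f: False}


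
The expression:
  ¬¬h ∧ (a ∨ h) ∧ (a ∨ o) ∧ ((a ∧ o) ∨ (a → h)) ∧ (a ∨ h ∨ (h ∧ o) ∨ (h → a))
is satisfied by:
  {h: True, a: True, o: True}
  {h: True, a: True, o: False}
  {h: True, o: True, a: False}


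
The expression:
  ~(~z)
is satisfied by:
  {z: True}


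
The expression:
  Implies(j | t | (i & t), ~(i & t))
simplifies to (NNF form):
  ~i | ~t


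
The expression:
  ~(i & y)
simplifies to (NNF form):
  ~i | ~y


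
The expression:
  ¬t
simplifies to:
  ¬t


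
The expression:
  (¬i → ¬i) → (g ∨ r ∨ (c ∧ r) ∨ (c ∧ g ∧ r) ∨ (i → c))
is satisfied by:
  {r: True, c: True, g: True, i: False}
  {r: True, c: True, g: False, i: False}
  {r: True, g: True, c: False, i: False}
  {r: True, g: False, c: False, i: False}
  {c: True, g: True, r: False, i: False}
  {c: True, r: False, g: False, i: False}
  {c: False, g: True, r: False, i: False}
  {c: False, r: False, g: False, i: False}
  {r: True, i: True, c: True, g: True}
  {r: True, i: True, c: True, g: False}
  {r: True, i: True, g: True, c: False}
  {r: True, i: True, g: False, c: False}
  {i: True, c: True, g: True, r: False}
  {i: True, c: True, g: False, r: False}
  {i: True, g: True, c: False, r: False}


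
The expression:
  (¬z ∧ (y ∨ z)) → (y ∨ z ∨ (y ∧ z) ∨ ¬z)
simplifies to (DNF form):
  True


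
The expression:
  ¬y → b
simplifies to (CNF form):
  b ∨ y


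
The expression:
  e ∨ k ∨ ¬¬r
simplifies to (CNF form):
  e ∨ k ∨ r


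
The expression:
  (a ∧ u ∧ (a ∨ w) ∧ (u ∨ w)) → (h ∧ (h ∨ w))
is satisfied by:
  {h: True, u: False, a: False}
  {u: False, a: False, h: False}
  {a: True, h: True, u: False}
  {a: True, u: False, h: False}
  {h: True, u: True, a: False}
  {u: True, h: False, a: False}
  {a: True, u: True, h: True}


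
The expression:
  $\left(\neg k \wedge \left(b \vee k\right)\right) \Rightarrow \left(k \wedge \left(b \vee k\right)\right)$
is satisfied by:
  {k: True, b: False}
  {b: False, k: False}
  {b: True, k: True}


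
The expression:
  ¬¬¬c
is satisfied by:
  {c: False}


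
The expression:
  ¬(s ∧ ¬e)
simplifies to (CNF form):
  e ∨ ¬s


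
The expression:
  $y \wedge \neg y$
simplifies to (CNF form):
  $\text{False}$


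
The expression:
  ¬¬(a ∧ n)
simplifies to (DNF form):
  a ∧ n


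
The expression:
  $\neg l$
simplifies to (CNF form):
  $\neg l$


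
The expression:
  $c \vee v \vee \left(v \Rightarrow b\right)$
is always true.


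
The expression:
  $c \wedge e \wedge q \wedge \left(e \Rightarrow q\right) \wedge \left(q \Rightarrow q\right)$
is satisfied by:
  {c: True, e: True, q: True}


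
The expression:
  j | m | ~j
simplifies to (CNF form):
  True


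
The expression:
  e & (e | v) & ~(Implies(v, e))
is never true.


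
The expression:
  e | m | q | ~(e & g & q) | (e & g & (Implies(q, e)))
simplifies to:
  True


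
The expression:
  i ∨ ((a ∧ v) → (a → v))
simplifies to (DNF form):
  True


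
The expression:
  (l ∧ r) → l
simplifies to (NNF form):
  True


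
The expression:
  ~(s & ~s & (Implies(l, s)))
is always true.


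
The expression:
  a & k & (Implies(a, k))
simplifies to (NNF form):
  a & k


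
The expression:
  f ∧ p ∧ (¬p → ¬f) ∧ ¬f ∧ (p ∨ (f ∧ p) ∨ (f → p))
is never true.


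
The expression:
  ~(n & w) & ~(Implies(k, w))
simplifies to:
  k & ~w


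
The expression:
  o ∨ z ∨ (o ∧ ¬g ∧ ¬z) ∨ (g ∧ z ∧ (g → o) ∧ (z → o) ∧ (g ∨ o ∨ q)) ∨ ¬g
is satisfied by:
  {o: True, z: True, g: False}
  {o: True, g: False, z: False}
  {z: True, g: False, o: False}
  {z: False, g: False, o: False}
  {o: True, z: True, g: True}
  {o: True, g: True, z: False}
  {z: True, g: True, o: False}


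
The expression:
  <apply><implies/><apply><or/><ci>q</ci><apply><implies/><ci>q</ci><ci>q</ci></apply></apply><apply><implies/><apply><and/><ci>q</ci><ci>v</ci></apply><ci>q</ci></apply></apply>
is always true.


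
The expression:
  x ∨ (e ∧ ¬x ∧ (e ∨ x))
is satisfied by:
  {x: True, e: True}
  {x: True, e: False}
  {e: True, x: False}


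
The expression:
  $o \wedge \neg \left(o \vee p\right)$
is never true.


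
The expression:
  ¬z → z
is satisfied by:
  {z: True}


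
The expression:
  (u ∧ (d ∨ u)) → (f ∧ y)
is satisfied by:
  {f: True, y: True, u: False}
  {f: True, y: False, u: False}
  {y: True, f: False, u: False}
  {f: False, y: False, u: False}
  {u: True, f: True, y: True}


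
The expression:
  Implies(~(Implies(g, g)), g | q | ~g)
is always true.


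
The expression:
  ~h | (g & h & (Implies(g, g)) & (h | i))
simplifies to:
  g | ~h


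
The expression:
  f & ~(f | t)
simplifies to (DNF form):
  False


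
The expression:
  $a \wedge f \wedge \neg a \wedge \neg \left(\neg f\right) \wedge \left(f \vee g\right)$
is never true.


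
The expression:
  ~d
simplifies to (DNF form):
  ~d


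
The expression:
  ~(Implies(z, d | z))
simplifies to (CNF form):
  False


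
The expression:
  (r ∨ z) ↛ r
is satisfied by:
  {z: True, r: False}


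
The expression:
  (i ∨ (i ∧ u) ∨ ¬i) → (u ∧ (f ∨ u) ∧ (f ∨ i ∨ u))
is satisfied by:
  {u: True}


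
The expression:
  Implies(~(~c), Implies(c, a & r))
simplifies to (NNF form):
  ~c | (a & r)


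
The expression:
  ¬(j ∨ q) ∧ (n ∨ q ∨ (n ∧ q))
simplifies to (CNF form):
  n ∧ ¬j ∧ ¬q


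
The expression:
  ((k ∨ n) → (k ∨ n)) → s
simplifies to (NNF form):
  s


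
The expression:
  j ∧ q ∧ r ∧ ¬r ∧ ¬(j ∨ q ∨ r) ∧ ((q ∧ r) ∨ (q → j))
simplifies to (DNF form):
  False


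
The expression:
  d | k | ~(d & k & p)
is always true.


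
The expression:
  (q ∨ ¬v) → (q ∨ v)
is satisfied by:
  {q: True, v: True}
  {q: True, v: False}
  {v: True, q: False}


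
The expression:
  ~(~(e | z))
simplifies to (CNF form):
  e | z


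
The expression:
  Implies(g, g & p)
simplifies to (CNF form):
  p | ~g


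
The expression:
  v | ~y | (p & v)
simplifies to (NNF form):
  v | ~y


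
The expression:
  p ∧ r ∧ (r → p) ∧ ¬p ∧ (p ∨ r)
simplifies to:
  False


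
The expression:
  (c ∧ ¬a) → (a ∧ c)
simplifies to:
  a ∨ ¬c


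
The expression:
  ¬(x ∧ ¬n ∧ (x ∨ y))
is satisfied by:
  {n: True, x: False}
  {x: False, n: False}
  {x: True, n: True}


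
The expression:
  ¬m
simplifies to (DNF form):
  ¬m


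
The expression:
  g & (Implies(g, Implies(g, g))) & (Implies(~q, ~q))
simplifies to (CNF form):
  g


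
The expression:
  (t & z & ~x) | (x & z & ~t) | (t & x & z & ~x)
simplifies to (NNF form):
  z & (t | x) & (~t | ~x)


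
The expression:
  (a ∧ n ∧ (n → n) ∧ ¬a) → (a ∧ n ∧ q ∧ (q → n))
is always true.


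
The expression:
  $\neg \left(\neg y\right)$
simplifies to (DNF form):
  $y$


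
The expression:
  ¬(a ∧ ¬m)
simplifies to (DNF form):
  m ∨ ¬a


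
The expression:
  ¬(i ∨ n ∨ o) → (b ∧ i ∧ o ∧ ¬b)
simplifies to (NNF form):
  i ∨ n ∨ o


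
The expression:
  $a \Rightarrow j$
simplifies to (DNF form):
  $j \vee \neg a$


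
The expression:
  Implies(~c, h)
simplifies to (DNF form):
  c | h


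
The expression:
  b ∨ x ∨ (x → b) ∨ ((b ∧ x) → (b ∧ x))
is always true.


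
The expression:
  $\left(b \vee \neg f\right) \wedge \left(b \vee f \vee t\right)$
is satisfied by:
  {b: True, t: True, f: False}
  {b: True, f: False, t: False}
  {b: True, t: True, f: True}
  {b: True, f: True, t: False}
  {t: True, f: False, b: False}


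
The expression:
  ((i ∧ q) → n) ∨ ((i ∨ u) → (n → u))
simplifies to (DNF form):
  True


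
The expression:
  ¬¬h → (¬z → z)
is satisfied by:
  {z: True, h: False}
  {h: False, z: False}
  {h: True, z: True}


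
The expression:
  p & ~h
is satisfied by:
  {p: True, h: False}


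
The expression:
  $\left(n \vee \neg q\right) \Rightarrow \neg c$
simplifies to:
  $\left(q \wedge \neg n\right) \vee \neg c$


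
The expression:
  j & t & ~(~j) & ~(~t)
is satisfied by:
  {t: True, j: True}


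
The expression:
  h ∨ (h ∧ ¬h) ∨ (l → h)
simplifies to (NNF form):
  h ∨ ¬l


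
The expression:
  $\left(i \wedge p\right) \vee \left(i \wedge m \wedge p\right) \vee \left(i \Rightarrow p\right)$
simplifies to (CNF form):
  $p \vee \neg i$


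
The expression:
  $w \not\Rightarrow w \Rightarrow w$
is always true.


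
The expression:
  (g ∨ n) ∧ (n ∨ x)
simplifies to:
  n ∨ (g ∧ x)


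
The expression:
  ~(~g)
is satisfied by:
  {g: True}


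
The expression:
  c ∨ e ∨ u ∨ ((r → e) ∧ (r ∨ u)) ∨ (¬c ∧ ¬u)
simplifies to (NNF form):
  True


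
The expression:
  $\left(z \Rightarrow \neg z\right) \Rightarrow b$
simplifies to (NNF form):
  $b \vee z$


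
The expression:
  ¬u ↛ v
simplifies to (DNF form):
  v ∨ ¬u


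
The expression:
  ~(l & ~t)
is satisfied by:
  {t: True, l: False}
  {l: False, t: False}
  {l: True, t: True}


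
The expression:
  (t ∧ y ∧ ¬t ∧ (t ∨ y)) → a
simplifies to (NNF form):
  True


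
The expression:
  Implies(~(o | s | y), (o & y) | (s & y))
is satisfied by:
  {y: True, o: True, s: True}
  {y: True, o: True, s: False}
  {y: True, s: True, o: False}
  {y: True, s: False, o: False}
  {o: True, s: True, y: False}
  {o: True, s: False, y: False}
  {s: True, o: False, y: False}


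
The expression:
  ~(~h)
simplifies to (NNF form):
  h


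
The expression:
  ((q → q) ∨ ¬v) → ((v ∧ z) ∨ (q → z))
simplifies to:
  z ∨ ¬q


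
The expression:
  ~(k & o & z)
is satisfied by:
  {o: False, k: False, z: False}
  {z: True, o: False, k: False}
  {k: True, o: False, z: False}
  {z: True, k: True, o: False}
  {o: True, z: False, k: False}
  {z: True, o: True, k: False}
  {k: True, o: True, z: False}


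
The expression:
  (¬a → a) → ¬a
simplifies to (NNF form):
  ¬a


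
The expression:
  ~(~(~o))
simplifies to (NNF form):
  ~o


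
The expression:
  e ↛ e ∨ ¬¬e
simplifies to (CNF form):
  e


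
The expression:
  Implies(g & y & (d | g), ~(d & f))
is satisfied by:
  {g: False, d: False, y: False, f: False}
  {f: True, g: False, d: False, y: False}
  {y: True, g: False, d: False, f: False}
  {f: True, y: True, g: False, d: False}
  {d: True, f: False, g: False, y: False}
  {f: True, d: True, g: False, y: False}
  {y: True, d: True, f: False, g: False}
  {f: True, y: True, d: True, g: False}
  {g: True, y: False, d: False, f: False}
  {f: True, g: True, y: False, d: False}
  {y: True, g: True, f: False, d: False}
  {f: True, y: True, g: True, d: False}
  {d: True, g: True, y: False, f: False}
  {f: True, d: True, g: True, y: False}
  {y: True, d: True, g: True, f: False}


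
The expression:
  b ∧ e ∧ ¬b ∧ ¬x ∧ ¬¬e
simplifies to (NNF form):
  False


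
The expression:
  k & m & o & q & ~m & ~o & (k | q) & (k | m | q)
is never true.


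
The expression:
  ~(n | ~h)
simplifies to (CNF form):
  h & ~n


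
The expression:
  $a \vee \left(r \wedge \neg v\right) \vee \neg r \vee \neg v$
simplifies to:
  $a \vee \neg r \vee \neg v$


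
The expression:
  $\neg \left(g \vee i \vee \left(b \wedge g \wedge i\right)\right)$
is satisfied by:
  {g: False, i: False}


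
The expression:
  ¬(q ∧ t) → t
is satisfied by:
  {t: True}


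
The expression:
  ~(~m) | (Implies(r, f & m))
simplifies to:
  m | ~r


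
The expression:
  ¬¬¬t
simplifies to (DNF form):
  ¬t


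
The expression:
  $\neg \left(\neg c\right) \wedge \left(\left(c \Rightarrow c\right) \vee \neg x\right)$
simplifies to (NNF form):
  $c$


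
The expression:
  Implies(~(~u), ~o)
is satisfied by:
  {u: False, o: False}
  {o: True, u: False}
  {u: True, o: False}


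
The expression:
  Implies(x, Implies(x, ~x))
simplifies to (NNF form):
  ~x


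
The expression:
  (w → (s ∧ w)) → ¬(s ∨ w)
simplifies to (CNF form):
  ¬s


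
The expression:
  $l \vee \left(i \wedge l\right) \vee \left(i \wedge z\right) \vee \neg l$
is always true.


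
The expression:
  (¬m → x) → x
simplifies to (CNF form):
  x ∨ ¬m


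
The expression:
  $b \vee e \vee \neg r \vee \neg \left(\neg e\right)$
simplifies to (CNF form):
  $b \vee e \vee \neg r$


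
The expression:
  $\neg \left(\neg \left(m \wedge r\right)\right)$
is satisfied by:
  {r: True, m: True}


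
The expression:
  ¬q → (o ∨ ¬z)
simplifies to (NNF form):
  o ∨ q ∨ ¬z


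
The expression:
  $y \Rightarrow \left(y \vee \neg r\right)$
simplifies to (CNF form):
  $\text{True}$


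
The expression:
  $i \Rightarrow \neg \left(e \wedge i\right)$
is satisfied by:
  {e: False, i: False}
  {i: True, e: False}
  {e: True, i: False}


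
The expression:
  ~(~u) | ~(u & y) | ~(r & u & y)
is always true.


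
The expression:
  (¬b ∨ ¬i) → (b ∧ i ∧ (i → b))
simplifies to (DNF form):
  b ∧ i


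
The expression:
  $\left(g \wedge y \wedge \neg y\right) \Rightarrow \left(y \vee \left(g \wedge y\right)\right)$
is always true.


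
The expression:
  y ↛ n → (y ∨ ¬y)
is always true.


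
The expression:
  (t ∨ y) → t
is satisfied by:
  {t: True, y: False}
  {y: False, t: False}
  {y: True, t: True}


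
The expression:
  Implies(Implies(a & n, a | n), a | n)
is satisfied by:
  {n: True, a: True}
  {n: True, a: False}
  {a: True, n: False}


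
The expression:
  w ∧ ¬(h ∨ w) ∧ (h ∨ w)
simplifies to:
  False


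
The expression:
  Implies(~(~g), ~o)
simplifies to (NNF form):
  ~g | ~o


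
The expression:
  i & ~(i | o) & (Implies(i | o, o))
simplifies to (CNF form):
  False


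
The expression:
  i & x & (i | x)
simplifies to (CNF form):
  i & x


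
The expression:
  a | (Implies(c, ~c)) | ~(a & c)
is always true.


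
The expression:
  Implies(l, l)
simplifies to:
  True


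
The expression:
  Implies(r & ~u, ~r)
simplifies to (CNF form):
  u | ~r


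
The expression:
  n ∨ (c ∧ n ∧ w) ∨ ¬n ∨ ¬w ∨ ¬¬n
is always true.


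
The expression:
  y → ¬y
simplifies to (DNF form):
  ¬y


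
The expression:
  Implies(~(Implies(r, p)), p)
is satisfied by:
  {p: True, r: False}
  {r: False, p: False}
  {r: True, p: True}


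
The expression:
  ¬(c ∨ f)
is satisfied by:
  {f: False, c: False}


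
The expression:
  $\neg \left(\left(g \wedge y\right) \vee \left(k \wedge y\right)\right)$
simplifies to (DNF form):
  $\left(\neg g \wedge \neg k\right) \vee \neg y$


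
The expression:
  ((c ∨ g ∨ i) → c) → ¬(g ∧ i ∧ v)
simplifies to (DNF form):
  ¬c ∨ ¬g ∨ ¬i ∨ ¬v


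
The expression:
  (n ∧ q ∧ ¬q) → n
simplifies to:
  True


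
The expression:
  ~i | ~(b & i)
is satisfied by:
  {b: False, i: False}
  {i: True, b: False}
  {b: True, i: False}


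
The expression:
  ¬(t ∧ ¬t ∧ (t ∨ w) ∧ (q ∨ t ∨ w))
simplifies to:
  True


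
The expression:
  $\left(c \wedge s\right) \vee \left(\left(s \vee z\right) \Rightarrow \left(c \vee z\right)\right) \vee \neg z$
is always true.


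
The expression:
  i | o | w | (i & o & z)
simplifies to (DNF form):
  i | o | w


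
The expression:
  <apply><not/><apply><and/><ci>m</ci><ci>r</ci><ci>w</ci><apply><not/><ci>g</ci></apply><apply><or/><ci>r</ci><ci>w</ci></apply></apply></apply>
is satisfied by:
  {g: True, w: False, m: False, r: False}
  {g: False, w: False, m: False, r: False}
  {r: True, g: True, w: False, m: False}
  {r: True, g: False, w: False, m: False}
  {g: True, m: True, r: False, w: False}
  {m: True, r: False, w: False, g: False}
  {r: True, m: True, g: True, w: False}
  {r: True, m: True, g: False, w: False}
  {g: True, w: True, r: False, m: False}
  {w: True, r: False, m: False, g: False}
  {g: True, r: True, w: True, m: False}
  {r: True, w: True, g: False, m: False}
  {g: True, m: True, w: True, r: False}
  {m: True, w: True, r: False, g: False}
  {r: True, m: True, w: True, g: True}


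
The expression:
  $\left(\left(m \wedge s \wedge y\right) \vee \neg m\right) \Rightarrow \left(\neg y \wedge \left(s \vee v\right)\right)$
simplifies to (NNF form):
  $\left(m \wedge \neg s\right) \vee \left(s \wedge \neg y\right) \vee \left(v \wedge \neg y\right)$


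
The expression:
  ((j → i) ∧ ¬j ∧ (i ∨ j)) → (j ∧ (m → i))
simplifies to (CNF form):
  j ∨ ¬i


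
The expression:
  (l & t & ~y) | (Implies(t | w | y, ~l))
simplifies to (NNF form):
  ~l | (t & ~y) | (~w & ~y)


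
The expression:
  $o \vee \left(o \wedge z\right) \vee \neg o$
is always true.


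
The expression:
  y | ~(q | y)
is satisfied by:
  {y: True, q: False}
  {q: False, y: False}
  {q: True, y: True}


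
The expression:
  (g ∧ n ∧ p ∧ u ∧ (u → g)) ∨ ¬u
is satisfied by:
  {n: True, p: True, g: True, u: False}
  {n: True, p: True, g: False, u: False}
  {n: True, g: True, p: False, u: False}
  {n: True, g: False, p: False, u: False}
  {p: True, g: True, n: False, u: False}
  {p: True, n: False, g: False, u: False}
  {p: False, g: True, n: False, u: False}
  {p: False, n: False, g: False, u: False}
  {n: True, u: True, p: True, g: True}


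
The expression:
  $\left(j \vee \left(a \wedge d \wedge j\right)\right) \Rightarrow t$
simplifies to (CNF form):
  $t \vee \neg j$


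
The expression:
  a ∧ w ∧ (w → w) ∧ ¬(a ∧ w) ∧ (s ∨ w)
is never true.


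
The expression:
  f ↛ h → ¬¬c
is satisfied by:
  {c: True, h: True, f: False}
  {c: True, h: False, f: False}
  {h: True, c: False, f: False}
  {c: False, h: False, f: False}
  {f: True, c: True, h: True}
  {f: True, c: True, h: False}
  {f: True, h: True, c: False}


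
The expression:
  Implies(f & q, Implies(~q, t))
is always true.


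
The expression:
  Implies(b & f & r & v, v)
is always true.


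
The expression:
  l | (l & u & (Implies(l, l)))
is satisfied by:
  {l: True}


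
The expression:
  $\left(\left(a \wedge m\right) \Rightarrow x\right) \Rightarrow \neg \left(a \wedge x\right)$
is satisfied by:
  {x: False, a: False}
  {a: True, x: False}
  {x: True, a: False}


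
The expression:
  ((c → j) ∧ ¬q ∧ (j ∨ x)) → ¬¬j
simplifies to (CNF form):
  c ∨ j ∨ q ∨ ¬x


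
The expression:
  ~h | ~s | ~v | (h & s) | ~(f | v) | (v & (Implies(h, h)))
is always true.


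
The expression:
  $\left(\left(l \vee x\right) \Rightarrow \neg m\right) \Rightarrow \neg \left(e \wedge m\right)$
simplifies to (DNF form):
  $l \vee x \vee \neg e \vee \neg m$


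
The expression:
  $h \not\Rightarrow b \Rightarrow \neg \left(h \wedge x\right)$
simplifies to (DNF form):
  $b \vee \neg h \vee \neg x$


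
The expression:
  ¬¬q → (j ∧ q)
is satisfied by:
  {j: True, q: False}
  {q: False, j: False}
  {q: True, j: True}


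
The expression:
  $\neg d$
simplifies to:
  $\neg d$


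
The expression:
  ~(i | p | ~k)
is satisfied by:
  {k: True, i: False, p: False}


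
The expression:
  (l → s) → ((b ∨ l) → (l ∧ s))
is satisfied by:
  {l: True, b: False}
  {b: False, l: False}
  {b: True, l: True}


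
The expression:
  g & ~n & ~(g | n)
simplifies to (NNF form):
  False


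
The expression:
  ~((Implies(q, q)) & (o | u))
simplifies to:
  ~o & ~u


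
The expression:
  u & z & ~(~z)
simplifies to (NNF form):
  u & z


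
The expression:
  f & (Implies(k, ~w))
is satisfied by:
  {f: True, w: False, k: False}
  {k: True, f: True, w: False}
  {w: True, f: True, k: False}


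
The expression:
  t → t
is always true.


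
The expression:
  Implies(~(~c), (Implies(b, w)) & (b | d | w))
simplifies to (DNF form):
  w | ~c | (d & ~b)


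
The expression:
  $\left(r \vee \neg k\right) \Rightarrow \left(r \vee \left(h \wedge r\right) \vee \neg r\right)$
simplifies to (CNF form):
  $\text{True}$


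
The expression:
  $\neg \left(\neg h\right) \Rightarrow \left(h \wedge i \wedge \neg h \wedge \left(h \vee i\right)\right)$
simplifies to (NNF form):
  $\neg h$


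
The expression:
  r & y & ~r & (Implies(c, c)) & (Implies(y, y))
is never true.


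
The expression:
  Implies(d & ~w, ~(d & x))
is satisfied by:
  {w: True, d: False, x: False}
  {w: False, d: False, x: False}
  {x: True, w: True, d: False}
  {x: True, w: False, d: False}
  {d: True, w: True, x: False}
  {d: True, w: False, x: False}
  {d: True, x: True, w: True}


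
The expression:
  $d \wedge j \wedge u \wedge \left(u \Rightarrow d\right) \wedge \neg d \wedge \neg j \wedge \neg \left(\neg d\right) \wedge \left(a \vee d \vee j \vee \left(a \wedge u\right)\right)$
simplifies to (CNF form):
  $\text{False}$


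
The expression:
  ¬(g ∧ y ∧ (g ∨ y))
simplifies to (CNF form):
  ¬g ∨ ¬y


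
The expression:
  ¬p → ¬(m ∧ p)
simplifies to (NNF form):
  True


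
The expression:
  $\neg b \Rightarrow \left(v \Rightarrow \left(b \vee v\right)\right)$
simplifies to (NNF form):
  $\text{True}$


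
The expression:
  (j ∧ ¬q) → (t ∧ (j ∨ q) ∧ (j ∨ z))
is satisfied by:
  {t: True, q: True, j: False}
  {t: True, q: False, j: False}
  {q: True, t: False, j: False}
  {t: False, q: False, j: False}
  {j: True, t: True, q: True}
  {j: True, t: True, q: False}
  {j: True, q: True, t: False}


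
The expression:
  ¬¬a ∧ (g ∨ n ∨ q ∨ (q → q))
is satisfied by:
  {a: True}


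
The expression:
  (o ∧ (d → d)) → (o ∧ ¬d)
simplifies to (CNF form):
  ¬d ∨ ¬o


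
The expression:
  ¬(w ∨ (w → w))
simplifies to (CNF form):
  False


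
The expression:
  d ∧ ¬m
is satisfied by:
  {d: True, m: False}


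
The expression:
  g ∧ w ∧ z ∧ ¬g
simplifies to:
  False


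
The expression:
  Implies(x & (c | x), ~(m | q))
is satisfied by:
  {m: False, x: False, q: False}
  {q: True, m: False, x: False}
  {m: True, q: False, x: False}
  {q: True, m: True, x: False}
  {x: True, q: False, m: False}


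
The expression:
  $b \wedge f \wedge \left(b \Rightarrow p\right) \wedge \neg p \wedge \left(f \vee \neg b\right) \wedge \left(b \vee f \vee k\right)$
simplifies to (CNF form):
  $\text{False}$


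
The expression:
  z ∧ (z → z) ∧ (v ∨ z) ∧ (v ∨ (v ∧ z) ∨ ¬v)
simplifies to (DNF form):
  z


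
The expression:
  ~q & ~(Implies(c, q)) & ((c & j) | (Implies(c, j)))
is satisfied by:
  {c: True, j: True, q: False}


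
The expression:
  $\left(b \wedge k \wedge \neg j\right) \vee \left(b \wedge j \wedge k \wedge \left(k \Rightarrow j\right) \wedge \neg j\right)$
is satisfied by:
  {b: True, k: True, j: False}


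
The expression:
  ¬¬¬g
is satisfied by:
  {g: False}


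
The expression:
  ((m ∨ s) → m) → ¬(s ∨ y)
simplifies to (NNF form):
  (s ∧ ¬m) ∨ (¬s ∧ ¬y)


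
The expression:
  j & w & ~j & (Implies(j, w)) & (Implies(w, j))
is never true.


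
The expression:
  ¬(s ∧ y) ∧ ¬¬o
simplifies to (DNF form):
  (o ∧ ¬s) ∨ (o ∧ ¬y)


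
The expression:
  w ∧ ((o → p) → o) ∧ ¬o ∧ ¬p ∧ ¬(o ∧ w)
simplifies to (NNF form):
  False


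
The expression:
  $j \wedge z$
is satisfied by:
  {z: True, j: True}


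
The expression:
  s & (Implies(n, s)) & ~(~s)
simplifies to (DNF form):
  s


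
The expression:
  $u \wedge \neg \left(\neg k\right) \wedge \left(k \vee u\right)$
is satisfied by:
  {u: True, k: True}


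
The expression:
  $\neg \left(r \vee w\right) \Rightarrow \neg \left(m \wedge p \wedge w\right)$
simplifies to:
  $\text{True}$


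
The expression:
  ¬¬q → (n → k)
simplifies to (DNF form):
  k ∨ ¬n ∨ ¬q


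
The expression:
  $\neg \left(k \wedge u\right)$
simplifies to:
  $\neg k \vee \neg u$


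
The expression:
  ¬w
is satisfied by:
  {w: False}


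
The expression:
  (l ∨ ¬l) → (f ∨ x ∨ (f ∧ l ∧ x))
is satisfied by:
  {x: True, f: True}
  {x: True, f: False}
  {f: True, x: False}


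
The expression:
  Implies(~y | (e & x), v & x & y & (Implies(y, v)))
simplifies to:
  y & (v | ~e | ~x)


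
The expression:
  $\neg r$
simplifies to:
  $\neg r$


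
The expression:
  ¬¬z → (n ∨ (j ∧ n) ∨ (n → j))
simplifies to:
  True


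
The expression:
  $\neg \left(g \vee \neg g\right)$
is never true.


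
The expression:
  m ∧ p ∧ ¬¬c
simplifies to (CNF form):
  c ∧ m ∧ p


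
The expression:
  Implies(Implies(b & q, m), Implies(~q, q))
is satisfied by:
  {q: True}


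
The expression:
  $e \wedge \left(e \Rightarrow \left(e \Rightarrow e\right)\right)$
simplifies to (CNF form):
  $e$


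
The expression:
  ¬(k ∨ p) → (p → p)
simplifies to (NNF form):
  True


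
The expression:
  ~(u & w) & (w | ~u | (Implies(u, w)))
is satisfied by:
  {u: False}


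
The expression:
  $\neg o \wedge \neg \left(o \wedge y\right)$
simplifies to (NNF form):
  $\neg o$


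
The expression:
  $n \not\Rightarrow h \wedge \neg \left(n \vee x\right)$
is never true.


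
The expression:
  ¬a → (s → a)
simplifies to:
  a ∨ ¬s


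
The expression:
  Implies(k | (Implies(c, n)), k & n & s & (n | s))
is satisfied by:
  {s: True, c: True, k: False, n: False}
  {c: True, s: False, k: False, n: False}
  {n: True, s: True, k: True, c: True}
  {n: True, s: True, k: True, c: False}


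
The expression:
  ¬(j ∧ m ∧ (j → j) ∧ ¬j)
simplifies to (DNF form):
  True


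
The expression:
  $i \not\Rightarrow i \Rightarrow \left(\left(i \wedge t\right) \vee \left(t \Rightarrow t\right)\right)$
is always true.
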